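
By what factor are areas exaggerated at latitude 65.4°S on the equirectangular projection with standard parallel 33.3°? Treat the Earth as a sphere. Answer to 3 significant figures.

2.01

With standard parallel φ₀ = 33.3°, the equirectangular projection gives x = Rλ cos φ₀, y = Rφ, so h = 1 and k = cos 33.3° / cos φ.
Areal scale = h·k = 1 × cos φ₀ / cos φ; at 65.4°, h = 1.000, k = 2.008, so h·k = 2.008.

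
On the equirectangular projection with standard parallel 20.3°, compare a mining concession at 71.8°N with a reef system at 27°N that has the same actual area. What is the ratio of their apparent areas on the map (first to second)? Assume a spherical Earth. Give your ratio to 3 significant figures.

In the equirectangular projection with standard parallel φ₀ = 20.3° (x = Rλ cos φ₀, y = Rφ), meridians are true-scale (h = 1) and the parallel scale is k = cos φ₀ / cos φ.
Areal scale at 71.8°: h·k = 1.000 × 3.003 = 3.003.
Areal scale at 27°: h·k = 1.000 × 1.053 = 1.053.
Ratio = 3.003/1.053 ≈ 2.85.

2.85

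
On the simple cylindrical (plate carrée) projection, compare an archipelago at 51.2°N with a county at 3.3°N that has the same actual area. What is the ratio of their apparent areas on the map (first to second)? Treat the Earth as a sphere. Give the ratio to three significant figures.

Plate carrée maps x = Rλ, y = Rφ. The meridian scale is h = 1 and the parallel scale is k = 1/cos φ = sec φ.
Areal scale at 51.2°: h·k = 1.000 × 1.596 = 1.596.
Areal scale at 3.3°: h·k = 1.000 × 1.002 = 1.002.
Ratio = 1.596/1.002 ≈ 1.59.

1.59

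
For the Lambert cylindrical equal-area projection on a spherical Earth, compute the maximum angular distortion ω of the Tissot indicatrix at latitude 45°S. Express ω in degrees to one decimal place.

The Lambert cylindrical equal-area projection is the cylindrical equal-area projection with its standard parallel at the equator (φ₀ = 0). Cylindrical equal-area (φ₀ = 0°): h = cos φ / cos 0° along meridians, k = cos 0° / cos φ along parallels; h·k = 1.
At 45°: h = 0.7071, k = 1.414; principal scales a = 1.414, b = 0.7071.
sin(ω/2) = (a − b)/(a + b) = 0.7071/2.121 = 0.3333, so ω = 2 arcsin(0.3333) ≈ 38.9°.

38.9°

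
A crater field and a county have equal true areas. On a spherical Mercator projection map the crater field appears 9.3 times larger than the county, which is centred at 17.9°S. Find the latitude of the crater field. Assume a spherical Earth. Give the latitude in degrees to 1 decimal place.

71.8°

On Mercator, (apparent₁)/(apparent₂) = sec²φ₁ / sec²φ₂ when true areas are equal.
cos²φ₂ / cos²φ₁ = 9.3  ⇒  cos φ₁ = cos 17.9° / √9.3 = 0.9516/3.050 = 0.3120.
φ₁ = arccos(0.3120) ≈ 71.8°.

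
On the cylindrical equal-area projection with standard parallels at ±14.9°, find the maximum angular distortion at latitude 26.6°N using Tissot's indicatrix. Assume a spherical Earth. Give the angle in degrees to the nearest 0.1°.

Cylindrical equal-area (φ₀ = 14.9°): h = cos φ / cos 14.9° along meridians, k = cos 14.9° / cos φ along parallels; h·k = 1.
At 26.6°: h = 0.9253, k = 1.081; principal scales a = 1.081, b = 0.9253.
sin(ω/2) = (a − b)/(a + b) = 0.1555/2.006 = 0.07752, so ω = 2 arcsin(0.07752) ≈ 8.9°.

8.9°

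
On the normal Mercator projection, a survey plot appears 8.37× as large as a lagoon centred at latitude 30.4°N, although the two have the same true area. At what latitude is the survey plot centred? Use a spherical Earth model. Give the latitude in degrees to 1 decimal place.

72.7°

Mercator areal scale is sec²φ, so apparent-area ratio = sec²φ₁ / sec²φ₂ = cos²φ₂ / cos²φ₁.
cos²φ₂ / cos²φ₁ = 8.37  ⇒  cos φ₁ = cos 30.4° / √8.37 = 0.8625/2.893 = 0.2981.
φ₁ = arccos(0.2981) ≈ 72.7°.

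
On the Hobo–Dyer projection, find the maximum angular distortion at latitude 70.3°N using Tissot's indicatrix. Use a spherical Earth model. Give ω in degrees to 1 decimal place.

Hobo–Dyer is a cylindrical equal-area projection with standard parallels at ±37.5°. A cylindrical equal-area projection with standard parallel φ₀ has meridian scale h = cos φ / cos φ₀ and parallel scale k = cos φ₀ / cos φ (so areas are preserved, h·k = 1).
At 70.3°: h = 0.4249, k = 2.353; principal scales a = 2.353, b = 0.4249.
sin(ω/2) = (a − b)/(a + b) = 1.929/2.778 = 0.6941, so ω = 2 arcsin(0.6941) ≈ 87.9°.

87.9°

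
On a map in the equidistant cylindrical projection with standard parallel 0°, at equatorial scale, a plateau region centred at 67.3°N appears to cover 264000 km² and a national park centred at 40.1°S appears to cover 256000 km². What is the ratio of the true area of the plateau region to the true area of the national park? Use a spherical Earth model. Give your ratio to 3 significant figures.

On the plate carrée, areal scale = h·k = 1 × sec φ, so true area = apparent × cos φ.
True area of plateau region: 264000 × cos(67.3°) = 264000 × 0.3859 = 101900 km².
True area of national park: 256000 × cos(40.1°) = 256000 × 0.7649 = 195800 km².
Ratio = 101900 / 195800 ≈ 0.520.

0.520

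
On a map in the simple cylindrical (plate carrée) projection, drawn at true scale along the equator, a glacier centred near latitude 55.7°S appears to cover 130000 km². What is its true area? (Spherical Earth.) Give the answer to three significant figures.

In the plate carrée (x = Rλ, y = Rφ), meridians are true-scale (h = 1) and parallels are stretched by k = sec φ.
Areal scale = h·k = 1 × sec φ; at 55.7°, h = 1.000, k = 1.775, so h·k = 1.775.
True area = apparent / (areal scale) = 130000 / 1.775 ≈ 73300 km².

73300 km²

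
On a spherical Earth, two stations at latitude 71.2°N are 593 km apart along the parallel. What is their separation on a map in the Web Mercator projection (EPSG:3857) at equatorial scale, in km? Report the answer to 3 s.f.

For Mercator, h = k = sec φ (a conformal cylindrical projection has a single point scale, 1/cos φ).
Along the parallel, k = sec 71.2° = 1/0.3223 = 3.103.
Map distance = 593 × 3.103 ≈ 1840 km.

1840 km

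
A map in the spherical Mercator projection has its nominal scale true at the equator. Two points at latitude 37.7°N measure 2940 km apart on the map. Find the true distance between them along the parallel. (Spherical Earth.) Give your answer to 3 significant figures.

2330 km

The Mercator projection is conformal; its linear scale factor is the same in every direction and equals sec φ = 1/cos φ.
Along the parallel at 37.7°, map distances are exaggerated by k = sec 37.7° = 1.264.
True distance = 2940 / 1.264 = 2940 × cos 37.7° ≈ 2330 km.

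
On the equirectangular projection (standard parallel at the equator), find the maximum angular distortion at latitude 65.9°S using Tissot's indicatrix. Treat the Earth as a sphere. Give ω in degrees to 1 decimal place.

In the plate carrée (x = Rλ, y = Rφ), meridians are true-scale (h = 1) and parallels are stretched by k = sec φ.
At 65.9°: h = 1.000, k = 2.449; principal scales a = 2.449, b = 1.000.
sin(ω/2) = (a − b)/(a + b) = 1.449/3.449 = 0.4201, so ω = 2 arcsin(0.4201) ≈ 49.7°.

49.7°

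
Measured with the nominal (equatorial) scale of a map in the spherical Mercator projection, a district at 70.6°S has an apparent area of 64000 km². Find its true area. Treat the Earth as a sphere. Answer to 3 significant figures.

Mercator is conformal, so the point scale is isotropic: h = k = sec φ = 1/cos φ.
Areal scale = k² = sec²φ = 1/cos²(70.6°) = 1/0.3322² = 9.064.
True area = apparent / (areal scale) = 64000 / 9.064 ≈ 7060 km².

7060 km²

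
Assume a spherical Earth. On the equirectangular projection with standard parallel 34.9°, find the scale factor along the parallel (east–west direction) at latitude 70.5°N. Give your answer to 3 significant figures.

In the equirectangular projection with standard parallel φ₀ = 34.9° (x = Rλ cos φ₀, y = Rφ), meridians are true-scale (h = 1) and the parallel scale is k = cos φ₀ / cos φ.
k = cos 34.9° / cos 70.5° = 0.8202/0.3338 = 2.457.

2.46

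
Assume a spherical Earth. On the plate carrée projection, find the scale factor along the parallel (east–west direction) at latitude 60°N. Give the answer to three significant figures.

Plate carrée maps x = Rλ, y = Rφ. The meridian scale is h = 1 and the parallel scale is k = 1/cos φ = sec φ.
k = 1/cos 60° = 1/0.5000 = 2.000.

2.00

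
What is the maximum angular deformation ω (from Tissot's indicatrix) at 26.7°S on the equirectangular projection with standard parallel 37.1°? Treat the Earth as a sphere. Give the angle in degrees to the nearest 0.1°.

6.5°

In the equirectangular projection with standard parallel φ₀ = 37.1° (x = Rλ cos φ₀, y = Rφ), meridians are true-scale (h = 1) and the parallel scale is k = cos φ₀ / cos φ.
At 26.7°: h = 1.000, k = 0.8928; principal scales a = 1.000, b = 0.8928.
sin(ω/2) = (a − b)/(a + b) = 0.1072/1.893 = 0.05665, so ω = 2 arcsin(0.05665) ≈ 6.5°.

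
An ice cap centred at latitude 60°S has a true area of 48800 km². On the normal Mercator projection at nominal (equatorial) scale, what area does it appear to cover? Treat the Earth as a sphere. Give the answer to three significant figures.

195000 km²

Mercator is conformal, so the point scale is isotropic: h = k = sec φ = 1/cos φ.
Areal scale = k² = sec²φ = 1/cos²(60°) = 1/0.5000² = 4.000.
Apparent area = 48800 × 4.000 ≈ 195000 km².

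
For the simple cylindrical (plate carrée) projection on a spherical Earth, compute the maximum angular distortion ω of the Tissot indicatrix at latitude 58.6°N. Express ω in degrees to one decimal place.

36.7°

In the plate carrée (x = Rλ, y = Rφ), meridians are true-scale (h = 1) and parallels are stretched by k = sec φ.
At 58.6°: h = 1.000, k = 1.919; principal scales a = 1.919, b = 1.000.
sin(ω/2) = (a − b)/(a + b) = 0.9194/2.919 = 0.3149, so ω = 2 arcsin(0.3149) ≈ 36.7°.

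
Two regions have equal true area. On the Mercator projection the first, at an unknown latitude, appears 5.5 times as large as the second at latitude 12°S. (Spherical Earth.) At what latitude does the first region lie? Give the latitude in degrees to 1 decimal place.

65.3°

Mercator areal scale is sec²φ, so apparent-area ratio = sec²φ₁ / sec²φ₂ = cos²φ₂ / cos²φ₁.
cos²φ₂ / cos²φ₁ = 5.5  ⇒  cos φ₁ = cos 12° / √5.5 = 0.9781/2.345 = 0.4171.
φ₁ = arccos(0.4171) ≈ 65.3°.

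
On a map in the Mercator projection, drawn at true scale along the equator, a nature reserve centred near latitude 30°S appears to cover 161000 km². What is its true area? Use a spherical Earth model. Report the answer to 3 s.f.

121000 km²

Mercator is conformal, so the point scale is isotropic: h = k = sec φ = 1/cos φ.
Areal scale = k² = sec²φ = 1/cos²(30°) = 1/0.8660² = 1.333.
True area = apparent / (areal scale) = 161000 / 1.333 ≈ 121000 km².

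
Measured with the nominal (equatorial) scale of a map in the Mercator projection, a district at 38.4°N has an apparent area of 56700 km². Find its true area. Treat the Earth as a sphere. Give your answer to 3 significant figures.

34800 km²

For Mercator, h = k = sec φ (a conformal cylindrical projection has a single point scale, 1/cos φ).
Areal scale = k² = sec²φ = 1/cos²(38.4°) = 1/0.7837² = 1.628.
True area = apparent / (areal scale) = 56700 / 1.628 ≈ 34800 km².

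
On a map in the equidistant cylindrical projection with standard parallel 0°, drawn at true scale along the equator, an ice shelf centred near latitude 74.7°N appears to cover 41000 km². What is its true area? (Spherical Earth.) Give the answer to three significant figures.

10800 km²

In the plate carrée (x = Rλ, y = Rφ), meridians are true-scale (h = 1) and parallels are stretched by k = sec φ.
Areal scale = h·k = 1 × sec φ; at 74.7°, h = 1.000, k = 3.790, so h·k = 3.790.
True area = apparent / (areal scale) = 41000 / 3.790 ≈ 10800 km².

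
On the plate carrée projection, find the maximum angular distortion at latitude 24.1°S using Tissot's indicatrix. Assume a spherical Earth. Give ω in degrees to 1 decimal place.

Plate carrée maps x = Rλ, y = Rφ. The meridian scale is h = 1 and the parallel scale is k = 1/cos φ = sec φ.
At 24.1°: h = 1.000, k = 1.095; principal scales a = 1.095, b = 1.000.
sin(ω/2) = (a − b)/(a + b) = 0.09549/2.095 = 0.04557, so ω = 2 arcsin(0.04557) ≈ 5.2°.

5.2°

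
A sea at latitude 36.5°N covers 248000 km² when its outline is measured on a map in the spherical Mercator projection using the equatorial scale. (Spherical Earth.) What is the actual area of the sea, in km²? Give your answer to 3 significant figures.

160000 km²

For Mercator, h = k = sec φ (a conformal cylindrical projection has a single point scale, 1/cos φ).
Areal scale = k² = sec²φ = 1/cos²(36.5°) = 1/0.8039² = 1.548.
True area = apparent / (areal scale) = 248000 / 1.548 ≈ 160000 km².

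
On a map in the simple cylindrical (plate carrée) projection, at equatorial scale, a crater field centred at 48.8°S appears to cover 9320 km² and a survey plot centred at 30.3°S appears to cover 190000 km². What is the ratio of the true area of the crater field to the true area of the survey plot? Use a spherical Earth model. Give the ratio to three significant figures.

0.0374

On the plate carrée, areal scale = h·k = 1 × sec φ, so true area = apparent × cos φ.
True area of crater field: 9320 × cos(48.8°) = 9320 × 0.6587 = 6139 km².
True area of survey plot: 190000 × cos(30.3°) = 190000 × 0.8634 = 164000 km².
Ratio = 6139 / 164000 ≈ 0.0374.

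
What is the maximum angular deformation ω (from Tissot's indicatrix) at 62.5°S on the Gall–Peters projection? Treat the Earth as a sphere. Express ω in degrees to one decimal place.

47.4°

Gall–Peters is a cylindrical equal-area projection with standard parallels at ±45°. A cylindrical equal-area projection with standard parallel φ₀ has meridian scale h = cos φ / cos φ₀ and parallel scale k = cos φ₀ / cos φ (so areas are preserved, h·k = 1).
At 62.5°: h = 0.6530, k = 1.531; principal scales a = 1.531, b = 0.6530.
sin(ω/2) = (a − b)/(a + b) = 0.8784/2.184 = 0.4021, so ω = 2 arcsin(0.4021) ≈ 47.4°.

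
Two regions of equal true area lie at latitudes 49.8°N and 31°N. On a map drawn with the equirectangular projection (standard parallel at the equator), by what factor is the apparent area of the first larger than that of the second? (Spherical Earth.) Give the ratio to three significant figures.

1.33

For the equirectangular projection with φ₀ = 0 (plate carrée), h = 1 along meridians and k = sec φ along parallels.
Areal scale at 49.8°: h·k = 1.000 × 1.549 = 1.549.
Areal scale at 31°: h·k = 1.000 × 1.167 = 1.167.
Ratio = 1.549/1.167 ≈ 1.33.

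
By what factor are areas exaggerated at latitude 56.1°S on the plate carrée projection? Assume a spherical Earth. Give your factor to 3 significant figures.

For the equirectangular projection with φ₀ = 0 (plate carrée), h = 1 along meridians and k = sec φ along parallels.
Areal scale = h·k = 1 × sec φ; at 56.1°, h = 1.000, k = 1.793, so h·k = 1.793.

1.79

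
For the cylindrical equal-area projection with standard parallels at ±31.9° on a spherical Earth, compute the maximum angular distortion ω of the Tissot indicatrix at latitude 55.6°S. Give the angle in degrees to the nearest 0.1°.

45.4°

A cylindrical equal-area projection with standard parallel φ₀ has meridian scale h = cos φ / cos φ₀ and parallel scale k = cos φ₀ / cos φ (so areas are preserved, h·k = 1).
At 55.6°: h = 0.6655, k = 1.503; principal scales a = 1.503, b = 0.6655.
sin(ω/2) = (a − b)/(a + b) = 0.8372/2.168 = 0.3861, so ω = 2 arcsin(0.3861) ≈ 45.4°.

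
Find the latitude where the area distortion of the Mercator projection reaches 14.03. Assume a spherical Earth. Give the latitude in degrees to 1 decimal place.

74.5°

Mercator areal scale is sec²φ.
sec²φ = 14.03  ⇒  cos²φ = 0.07128  ⇒  cos φ = 0.2670.
φ = arccos(0.2670) ≈ 74.5°.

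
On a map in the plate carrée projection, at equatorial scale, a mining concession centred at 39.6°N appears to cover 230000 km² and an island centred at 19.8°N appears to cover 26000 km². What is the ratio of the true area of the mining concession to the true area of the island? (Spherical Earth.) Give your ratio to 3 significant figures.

Plate carrée has h = 1 and k = sec φ, giving areal scale sec φ; true area = (apparent area) · cos φ.
True area of mining concession: 230000 × cos(39.6°) = 230000 × 0.7705 = 177200 km².
True area of island: 26000 × cos(19.8°) = 26000 × 0.9409 = 24460 km².
Ratio = 177200 / 24460 ≈ 7.24.

7.24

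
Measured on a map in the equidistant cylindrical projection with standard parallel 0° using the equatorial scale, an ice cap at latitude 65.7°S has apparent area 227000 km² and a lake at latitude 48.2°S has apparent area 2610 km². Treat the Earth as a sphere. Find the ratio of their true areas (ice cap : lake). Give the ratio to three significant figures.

53.7

On the plate carrée, areal scale = h·k = 1 × sec φ, so true area = apparent × cos φ.
True area of ice cap: 227000 × cos(65.7°) = 227000 × 0.4115 = 93410 km².
True area of lake: 2610 × cos(48.2°) = 2610 × 0.6665 = 1740 km².
Ratio = 93410 / 1740 ≈ 53.7.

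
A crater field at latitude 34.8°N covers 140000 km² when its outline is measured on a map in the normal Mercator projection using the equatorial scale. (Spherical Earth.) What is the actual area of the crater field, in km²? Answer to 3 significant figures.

The Mercator projection is conformal; its linear scale factor is the same in every direction and equals sec φ = 1/cos φ.
Areal scale = k² = sec²φ = 1/cos²(34.8°) = 1/0.8211² = 1.483.
True area = apparent / (areal scale) = 140000 / 1.483 ≈ 94400 km².

94400 km²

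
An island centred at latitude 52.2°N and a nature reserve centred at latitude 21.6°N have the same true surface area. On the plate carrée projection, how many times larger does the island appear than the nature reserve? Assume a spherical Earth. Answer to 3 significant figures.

1.52

In the plate carrée (x = Rλ, y = Rφ), meridians are true-scale (h = 1) and parallels are stretched by k = sec φ.
Areal scale at 52.2°: h·k = 1.000 × 1.632 = 1.632.
Areal scale at 21.6°: h·k = 1.000 × 1.076 = 1.076.
Ratio = 1.632/1.076 ≈ 1.52.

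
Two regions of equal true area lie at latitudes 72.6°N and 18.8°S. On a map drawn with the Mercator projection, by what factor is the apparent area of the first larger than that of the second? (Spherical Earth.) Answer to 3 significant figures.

10.0

Mercator areal scale is sec²φ.
At 72.6°: sec²(72.6°) = 1/0.2990² = 11.18.
At 18.8°: sec²(18.8°) = 1/0.9466² = 1.116.
Ratio = 11.18/1.116 = cos²(18.8°)/cos²(72.6°) ≈ 10.0.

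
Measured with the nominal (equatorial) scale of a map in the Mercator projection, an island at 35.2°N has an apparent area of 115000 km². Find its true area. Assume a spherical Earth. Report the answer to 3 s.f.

For Mercator, h = k = sec φ (a conformal cylindrical projection has a single point scale, 1/cos φ).
Areal scale = k² = sec²φ = 1/cos²(35.2°) = 1/0.8171² = 1.498.
True area = apparent / (areal scale) = 115000 / 1.498 ≈ 76800 km².

76800 km²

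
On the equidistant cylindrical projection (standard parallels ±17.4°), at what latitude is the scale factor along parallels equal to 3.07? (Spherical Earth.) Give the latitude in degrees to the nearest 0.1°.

With standard parallel φ₀ = 17.4°, the equirectangular projection gives x = Rλ cos φ₀, y = Rφ, so h = 1 and k = cos 17.4° / cos φ.
k = cos φ₀ / cos φ = 3.07  ⇒  cos φ = cos 17.4° / 3.07 = 0.3108.
φ = arccos(0.3108) ≈ 71.9°.

71.9°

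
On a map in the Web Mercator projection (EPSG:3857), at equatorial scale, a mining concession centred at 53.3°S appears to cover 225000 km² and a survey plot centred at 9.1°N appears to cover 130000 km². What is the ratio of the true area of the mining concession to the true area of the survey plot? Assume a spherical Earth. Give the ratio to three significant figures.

Mercator's areal exaggeration is sec²φ; hence true area = (apparent area) · cos²φ.
True area of mining concession: 225000 × cos²(53.3°) = 225000 × 0.3572 = 80360 km².
True area of survey plot: 130000 × cos²(9.1°) = 130000 × 0.9750 = 126700 km².
Ratio = 80360 / 126700 ≈ 0.634.

0.634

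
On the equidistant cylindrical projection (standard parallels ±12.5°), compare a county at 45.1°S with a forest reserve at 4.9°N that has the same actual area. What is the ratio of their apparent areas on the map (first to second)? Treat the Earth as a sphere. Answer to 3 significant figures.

The equidistant cylindrical projection with φ₀ = 12.5° has h = 1 (meridians true) and k = cos φ₀ / cos φ along parallels.
Areal scale at 45.1°: h·k = 1.000 × 1.383 = 1.383.
Areal scale at 4.9°: h·k = 1.000 × 0.9799 = 0.9799.
Ratio = 1.383/0.9799 ≈ 1.41.

1.41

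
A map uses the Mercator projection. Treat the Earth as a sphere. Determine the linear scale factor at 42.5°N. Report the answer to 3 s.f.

1.36

The Mercator projection is conformal; its linear scale factor is the same in every direction and equals sec φ = 1/cos φ.
k = 1/cos 42.5° = 1/0.7373 = 1.356.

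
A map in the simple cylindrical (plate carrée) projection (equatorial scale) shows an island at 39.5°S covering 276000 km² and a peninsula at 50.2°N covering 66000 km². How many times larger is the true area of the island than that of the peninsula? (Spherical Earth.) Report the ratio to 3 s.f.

On the plate carrée, areal scale = h·k = 1 × sec φ, so true area = apparent × cos φ.
True area of island: 276000 × cos(39.5°) = 276000 × 0.7716 = 213000 km².
True area of peninsula: 66000 × cos(50.2°) = 66000 × 0.6401 = 42250 km².
Ratio = 213000 / 42250 ≈ 5.04.

5.04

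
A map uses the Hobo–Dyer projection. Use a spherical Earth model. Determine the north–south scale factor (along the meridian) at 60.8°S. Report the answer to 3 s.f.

0.615

Hobo–Dyer is a cylindrical equal-area projection with standard parallels at ±37.5°. A cylindrical equal-area projection with standard parallel φ₀ has meridian scale h = cos φ / cos φ₀ and parallel scale k = cos φ₀ / cos φ (so areas are preserved, h·k = 1).
h = cos 60.8° / cos 37.5° = 0.4879/0.7934 = 0.6149.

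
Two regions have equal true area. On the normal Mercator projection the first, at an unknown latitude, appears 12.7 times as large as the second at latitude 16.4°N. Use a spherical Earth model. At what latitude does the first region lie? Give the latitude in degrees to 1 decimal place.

Mercator areal scale is sec²φ, so apparent-area ratio = sec²φ₁ / sec²φ₂ = cos²φ₂ / cos²φ₁.
cos²φ₂ / cos²φ₁ = 12.7  ⇒  cos φ₁ = cos 16.4° / √12.7 = 0.9593/3.564 = 0.2692.
φ₁ = arccos(0.2692) ≈ 74.4°.

74.4°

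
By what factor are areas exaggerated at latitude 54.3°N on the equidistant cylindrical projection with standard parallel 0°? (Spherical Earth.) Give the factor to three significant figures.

1.71

In the plate carrée (x = Rλ, y = Rφ), meridians are true-scale (h = 1) and parallels are stretched by k = sec φ.
Areal scale = h·k = 1 × sec φ; at 54.3°, h = 1.000, k = 1.714, so h·k = 1.714.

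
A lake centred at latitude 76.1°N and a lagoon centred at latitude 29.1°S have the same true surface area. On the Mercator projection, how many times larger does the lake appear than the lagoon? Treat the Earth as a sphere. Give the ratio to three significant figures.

Mercator is conformal with k = sec φ, so areal scale = k² = sec²φ.
At 76.1°: sec²(76.1°) = 1/0.2402² = 17.33.
At 29.1°: sec²(29.1°) = 1/0.8738² = 1.310.
Ratio = 17.33/1.310 = cos²(29.1°)/cos²(76.1°) ≈ 13.2.

13.2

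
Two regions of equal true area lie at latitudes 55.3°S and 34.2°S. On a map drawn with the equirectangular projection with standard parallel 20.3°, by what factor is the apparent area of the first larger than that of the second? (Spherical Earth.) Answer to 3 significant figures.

1.45

With standard parallel φ₀ = 20.3°, the equirectangular projection gives x = Rλ cos φ₀, y = Rφ, so h = 1 and k = cos 20.3° / cos φ.
Areal scale at 55.3°: h·k = 1.000 × 1.648 = 1.648.
Areal scale at 34.2°: h·k = 1.000 × 1.134 = 1.134.
Ratio = 1.648/1.134 ≈ 1.45.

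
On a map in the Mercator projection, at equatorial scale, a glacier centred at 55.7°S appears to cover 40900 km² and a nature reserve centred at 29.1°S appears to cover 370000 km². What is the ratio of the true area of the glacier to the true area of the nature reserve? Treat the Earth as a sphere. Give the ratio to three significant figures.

On Mercator the areal scale is sec²φ, so true area = apparent × cos²φ.
True area of glacier: 40900 × cos²(55.7°) = 40900 × 0.3176 = 12990 km².
True area of nature reserve: 370000 × cos²(29.1°) = 370000 × 0.7635 = 282500 km².
Ratio = 12990 / 282500 ≈ 0.0460.

0.0460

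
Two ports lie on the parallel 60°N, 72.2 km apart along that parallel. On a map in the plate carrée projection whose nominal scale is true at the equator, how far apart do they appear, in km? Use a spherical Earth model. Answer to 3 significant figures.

In the plate carrée (x = Rλ, y = Rφ), meridians are true-scale (h = 1) and parallels are stretched by k = sec φ.
Along the parallel, k = sec 60° = 1/0.5000 = 2.000.
Map distance = 72.2 × 2.000 ≈ 144 km.

144 km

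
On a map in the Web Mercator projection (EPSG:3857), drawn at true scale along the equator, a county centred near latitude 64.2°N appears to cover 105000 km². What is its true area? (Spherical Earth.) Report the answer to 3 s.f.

Mercator is conformal, so the point scale is isotropic: h = k = sec φ = 1/cos φ.
Areal scale = k² = sec²φ = 1/cos²(64.2°) = 1/0.4352² = 5.279.
True area = apparent / (areal scale) = 105000 / 5.279 ≈ 19900 km².

19900 km²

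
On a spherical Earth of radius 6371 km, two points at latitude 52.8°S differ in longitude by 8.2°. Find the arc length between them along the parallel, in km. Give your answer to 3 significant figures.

Arc length along a parallel = R cos φ · Δλ (with Δλ in radians).
= 6371 × cos 52.8° × (8.2° × π/180) = 6371 × 0.6046 × 0.1431 ≈ 551 km.

551 km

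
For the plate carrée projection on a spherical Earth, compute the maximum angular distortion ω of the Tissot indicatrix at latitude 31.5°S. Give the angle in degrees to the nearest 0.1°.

For the equirectangular projection with φ₀ = 0 (plate carrée), h = 1 along meridians and k = sec φ along parallels.
At 31.5°: h = 1.000, k = 1.173; principal scales a = 1.173, b = 1.000.
sin(ω/2) = (a − b)/(a + b) = 0.1728/2.173 = 0.07954, so ω = 2 arcsin(0.07954) ≈ 9.1°.

9.1°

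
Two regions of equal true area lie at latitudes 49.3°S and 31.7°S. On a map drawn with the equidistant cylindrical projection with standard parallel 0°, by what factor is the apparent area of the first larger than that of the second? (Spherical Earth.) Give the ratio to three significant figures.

Plate carrée maps x = Rλ, y = Rφ. The meridian scale is h = 1 and the parallel scale is k = 1/cos φ = sec φ.
Areal scale at 49.3°: h·k = 1.000 × 1.534 = 1.534.
Areal scale at 31.7°: h·k = 1.000 × 1.175 = 1.175.
Ratio = 1.534/1.175 ≈ 1.30.

1.30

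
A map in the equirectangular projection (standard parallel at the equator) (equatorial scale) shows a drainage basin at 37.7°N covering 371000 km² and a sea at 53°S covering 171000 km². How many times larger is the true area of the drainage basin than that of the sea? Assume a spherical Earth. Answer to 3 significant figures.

2.85

Plate carrée has h = 1 and k = sec φ, giving areal scale sec φ; true area = (apparent area) · cos φ.
True area of drainage basin: 371000 × cos(37.7°) = 371000 × 0.7912 = 293500 km².
True area of sea: 171000 × cos(53°) = 171000 × 0.6018 = 102900 km².
Ratio = 293500 / 102900 ≈ 2.85.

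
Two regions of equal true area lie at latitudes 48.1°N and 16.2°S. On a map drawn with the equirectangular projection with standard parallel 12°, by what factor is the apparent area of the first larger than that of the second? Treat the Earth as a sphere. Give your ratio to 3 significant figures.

1.44

With standard parallel φ₀ = 12°, the equirectangular projection gives x = Rλ cos φ₀, y = Rφ, so h = 1 and k = cos 12° / cos φ.
Areal scale at 48.1°: h·k = 1.000 × 1.465 = 1.465.
Areal scale at 16.2°: h·k = 1.000 × 1.019 = 1.019.
Ratio = 1.465/1.019 ≈ 1.44.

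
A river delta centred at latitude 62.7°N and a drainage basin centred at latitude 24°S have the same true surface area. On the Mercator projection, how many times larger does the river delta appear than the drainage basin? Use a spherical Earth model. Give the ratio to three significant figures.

3.97

On Mercator, area is exaggerated by sec²φ = 1/cos²φ.
At 62.7°: sec²(62.7°) = 1/0.4586² = 4.754.
At 24°: sec²(24°) = 1/0.9135² = 1.198.
Ratio = 4.754/1.198 = cos²(24°)/cos²(62.7°) ≈ 3.97.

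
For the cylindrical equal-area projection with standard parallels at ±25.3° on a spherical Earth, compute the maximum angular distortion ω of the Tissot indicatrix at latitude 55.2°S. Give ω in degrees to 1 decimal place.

50.9°

For cylindrical equal-area with standard parallel φ₀, h = cos φ / cos φ₀ and k = cos φ₀ / cos φ, so h·k = 1.
At 55.2°: h = 0.6313, k = 1.584; principal scales a = 1.584, b = 0.6313.
sin(ω/2) = (a − b)/(a + b) = 0.9529/2.215 = 0.4301, so ω = 2 arcsin(0.4301) ≈ 50.9°.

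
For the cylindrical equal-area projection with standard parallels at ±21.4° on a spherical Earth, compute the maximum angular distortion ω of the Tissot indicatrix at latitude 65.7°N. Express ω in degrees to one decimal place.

For cylindrical equal-area with standard parallel φ₀, h = cos φ / cos φ₀ and k = cos φ₀ / cos φ, so h·k = 1.
At 65.7°: h = 0.4420, k = 2.263; principal scales a = 2.263, b = 0.4420.
sin(ω/2) = (a − b)/(a + b) = 1.821/2.704 = 0.6731, so ω = 2 arcsin(0.6731) ≈ 84.6°.

84.6°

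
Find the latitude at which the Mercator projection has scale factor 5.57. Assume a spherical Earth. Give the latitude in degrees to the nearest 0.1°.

Mercator scale is k = sec φ = 1/cos φ.
1/cos φ = 5.57  ⇒  cos φ = 0.1795  ⇒  φ = arccos(0.1795) ≈ 79.7°.

79.7°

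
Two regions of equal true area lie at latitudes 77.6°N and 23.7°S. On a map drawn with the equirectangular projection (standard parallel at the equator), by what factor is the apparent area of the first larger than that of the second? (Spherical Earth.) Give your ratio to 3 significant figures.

4.26

For the equirectangular projection with φ₀ = 0 (plate carrée), h = 1 along meridians and k = sec φ along parallels.
Areal scale at 77.6°: h·k = 1.000 × 4.657 = 4.657.
Areal scale at 23.7°: h·k = 1.000 × 1.092 = 1.092.
Ratio = 4.657/1.092 ≈ 4.26.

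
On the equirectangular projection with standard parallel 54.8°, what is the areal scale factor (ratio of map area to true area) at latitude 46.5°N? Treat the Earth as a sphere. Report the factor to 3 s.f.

0.837

With standard parallel φ₀ = 54.8°, the equirectangular projection gives x = Rλ cos φ₀, y = Rφ, so h = 1 and k = cos 54.8° / cos φ.
Areal scale = h·k = 1 × cos φ₀ / cos φ; at 46.5°, h = 1.000, k = 0.8374, so h·k = 0.8374.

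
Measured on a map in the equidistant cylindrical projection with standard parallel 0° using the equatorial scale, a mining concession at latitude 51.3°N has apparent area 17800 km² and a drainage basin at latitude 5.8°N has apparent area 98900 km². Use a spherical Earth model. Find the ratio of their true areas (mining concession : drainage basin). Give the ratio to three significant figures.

0.113

On the plate carrée, areal scale = h·k = 1 × sec φ, so true area = apparent × cos φ.
True area of mining concession: 17800 × cos(51.3°) = 17800 × 0.6252 = 11130 km².
True area of drainage basin: 98900 × cos(5.8°) = 98900 × 0.9949 = 98390 km².
Ratio = 11130 / 98390 ≈ 0.113.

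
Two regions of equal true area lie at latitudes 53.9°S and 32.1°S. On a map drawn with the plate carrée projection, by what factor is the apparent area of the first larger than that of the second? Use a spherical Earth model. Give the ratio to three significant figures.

1.44

In the plate carrée (x = Rλ, y = Rφ), meridians are true-scale (h = 1) and parallels are stretched by k = sec φ.
Areal scale at 53.9°: h·k = 1.000 × 1.697 = 1.697.
Areal scale at 32.1°: h·k = 1.000 × 1.180 = 1.180.
Ratio = 1.697/1.180 ≈ 1.44.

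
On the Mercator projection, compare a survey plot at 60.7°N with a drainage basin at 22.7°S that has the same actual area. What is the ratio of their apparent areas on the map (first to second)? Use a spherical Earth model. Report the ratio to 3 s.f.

3.55

Mercator areal scale is sec²φ.
At 60.7°: sec²(60.7°) = 1/0.4894² = 4.175.
At 22.7°: sec²(22.7°) = 1/0.9225² = 1.175.
Ratio = 4.175/1.175 = cos²(22.7°)/cos²(60.7°) ≈ 3.55.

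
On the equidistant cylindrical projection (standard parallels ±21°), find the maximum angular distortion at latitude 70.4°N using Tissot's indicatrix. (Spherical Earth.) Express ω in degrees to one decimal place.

The equidistant cylindrical projection with φ₀ = 21° has h = 1 (meridians true) and k = cos φ₀ / cos φ along parallels.
At 70.4°: h = 1.000, k = 2.783; principal scales a = 2.783, b = 1.000.
sin(ω/2) = (a − b)/(a + b) = 1.783/3.783 = 0.4713, so ω = 2 arcsin(0.4713) ≈ 56.2°.

56.2°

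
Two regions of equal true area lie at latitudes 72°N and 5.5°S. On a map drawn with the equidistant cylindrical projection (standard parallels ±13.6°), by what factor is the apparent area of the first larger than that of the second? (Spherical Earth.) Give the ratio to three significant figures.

With standard parallel φ₀ = 13.6°, the equirectangular projection gives x = Rλ cos φ₀, y = Rφ, so h = 1 and k = cos 13.6° / cos φ.
Areal scale at 72°: h·k = 1.000 × 3.145 = 3.145.
Areal scale at 5.5°: h·k = 1.000 × 0.9765 = 0.9765.
Ratio = 3.145/0.9765 ≈ 3.22.

3.22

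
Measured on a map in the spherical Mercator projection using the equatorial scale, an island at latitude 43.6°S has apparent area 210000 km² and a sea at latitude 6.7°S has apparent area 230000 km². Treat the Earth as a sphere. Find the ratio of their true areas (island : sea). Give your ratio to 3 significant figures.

0.485

Mercator's areal exaggeration is sec²φ; hence true area = (apparent area) · cos²φ.
True area of island: 210000 × cos²(43.6°) = 210000 × 0.5244 = 110100 km².
True area of sea: 230000 × cos²(6.7°) = 230000 × 0.9864 = 226900 km².
Ratio = 110100 / 226900 ≈ 0.485.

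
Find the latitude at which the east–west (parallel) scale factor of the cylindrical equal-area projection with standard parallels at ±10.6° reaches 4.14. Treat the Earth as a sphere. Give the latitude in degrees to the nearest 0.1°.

Cylindrical equal-area (φ₀ = 10.6°): h = cos φ / cos 10.6° along meridians, k = cos 10.6° / cos φ along parallels; h·k = 1.
k = cos φ₀ / cos φ = 4.14  ⇒  cos φ = cos 10.6° / 4.14 = 0.2374.
φ = arccos(0.2374) ≈ 76.3°.

76.3°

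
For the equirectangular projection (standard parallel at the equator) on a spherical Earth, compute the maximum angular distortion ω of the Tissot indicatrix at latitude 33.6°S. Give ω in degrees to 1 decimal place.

10.5°

Plate carrée maps x = Rλ, y = Rφ. The meridian scale is h = 1 and the parallel scale is k = 1/cos φ = sec φ.
At 33.6°: h = 1.000, k = 1.201; principal scales a = 1.201, b = 1.000.
sin(ω/2) = (a − b)/(a + b) = 0.2006/2.201 = 0.09115, so ω = 2 arcsin(0.09115) ≈ 10.5°.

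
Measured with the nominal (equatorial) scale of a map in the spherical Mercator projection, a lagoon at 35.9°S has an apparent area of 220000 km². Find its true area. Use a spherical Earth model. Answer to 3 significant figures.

Mercator is conformal, so the point scale is isotropic: h = k = sec φ = 1/cos φ.
Areal scale = k² = sec²φ = 1/cos²(35.9°) = 1/0.8100² = 1.524.
True area = apparent / (areal scale) = 220000 / 1.524 ≈ 144000 km².

144000 km²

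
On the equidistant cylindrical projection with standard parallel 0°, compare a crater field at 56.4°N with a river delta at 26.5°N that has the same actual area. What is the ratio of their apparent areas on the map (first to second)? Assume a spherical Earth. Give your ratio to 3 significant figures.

1.62

Plate carrée maps x = Rλ, y = Rφ. The meridian scale is h = 1 and the parallel scale is k = 1/cos φ = sec φ.
Areal scale at 56.4°: h·k = 1.000 × 1.807 = 1.807.
Areal scale at 26.5°: h·k = 1.000 × 1.117 = 1.117.
Ratio = 1.807/1.117 ≈ 1.62.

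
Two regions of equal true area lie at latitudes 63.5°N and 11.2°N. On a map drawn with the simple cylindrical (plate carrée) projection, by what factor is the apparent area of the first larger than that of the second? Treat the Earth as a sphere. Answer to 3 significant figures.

Plate carrée maps x = Rλ, y = Rφ. The meridian scale is h = 1 and the parallel scale is k = 1/cos φ = sec φ.
Areal scale at 63.5°: h·k = 1.000 × 2.241 = 2.241.
Areal scale at 11.2°: h·k = 1.000 × 1.019 = 1.019.
Ratio = 2.241/1.019 ≈ 2.20.

2.20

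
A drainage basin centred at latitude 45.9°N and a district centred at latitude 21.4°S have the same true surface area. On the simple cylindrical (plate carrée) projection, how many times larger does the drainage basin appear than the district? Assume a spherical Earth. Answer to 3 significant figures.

For the equirectangular projection with φ₀ = 0 (plate carrée), h = 1 along meridians and k = sec φ along parallels.
Areal scale at 45.9°: h·k = 1.000 × 1.437 = 1.437.
Areal scale at 21.4°: h·k = 1.000 × 1.074 = 1.074.
Ratio = 1.437/1.074 ≈ 1.34.

1.34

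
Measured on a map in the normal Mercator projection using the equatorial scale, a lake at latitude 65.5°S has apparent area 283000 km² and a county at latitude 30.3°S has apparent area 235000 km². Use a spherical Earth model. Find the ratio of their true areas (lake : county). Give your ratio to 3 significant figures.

0.278

On Mercator the areal scale is sec²φ, so true area = apparent × cos²φ.
True area of lake: 283000 × cos²(65.5°) = 283000 × 0.1720 = 48670 km².
True area of county: 235000 × cos²(30.3°) = 235000 × 0.7455 = 175200 km².
Ratio = 48670 / 175200 ≈ 0.278.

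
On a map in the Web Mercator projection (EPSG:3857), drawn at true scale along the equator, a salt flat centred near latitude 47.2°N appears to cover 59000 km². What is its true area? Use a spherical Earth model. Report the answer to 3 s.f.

Mercator is conformal, so the point scale is isotropic: h = k = sec φ = 1/cos φ.
Areal scale = k² = sec²φ = 1/cos²(47.2°) = 1/0.6794² = 2.166.
True area = apparent / (areal scale) = 59000 / 2.166 ≈ 27200 km².

27200 km²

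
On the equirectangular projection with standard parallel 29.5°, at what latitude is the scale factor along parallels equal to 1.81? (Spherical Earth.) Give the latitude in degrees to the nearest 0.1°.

61.3°

With standard parallel φ₀ = 29.5°, the equirectangular projection gives x = Rλ cos φ₀, y = Rφ, so h = 1 and k = cos 29.5° / cos φ.
k = cos φ₀ / cos φ = 1.81  ⇒  cos φ = cos 29.5° / 1.81 = 0.4809.
φ = arccos(0.4809) ≈ 61.3°.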